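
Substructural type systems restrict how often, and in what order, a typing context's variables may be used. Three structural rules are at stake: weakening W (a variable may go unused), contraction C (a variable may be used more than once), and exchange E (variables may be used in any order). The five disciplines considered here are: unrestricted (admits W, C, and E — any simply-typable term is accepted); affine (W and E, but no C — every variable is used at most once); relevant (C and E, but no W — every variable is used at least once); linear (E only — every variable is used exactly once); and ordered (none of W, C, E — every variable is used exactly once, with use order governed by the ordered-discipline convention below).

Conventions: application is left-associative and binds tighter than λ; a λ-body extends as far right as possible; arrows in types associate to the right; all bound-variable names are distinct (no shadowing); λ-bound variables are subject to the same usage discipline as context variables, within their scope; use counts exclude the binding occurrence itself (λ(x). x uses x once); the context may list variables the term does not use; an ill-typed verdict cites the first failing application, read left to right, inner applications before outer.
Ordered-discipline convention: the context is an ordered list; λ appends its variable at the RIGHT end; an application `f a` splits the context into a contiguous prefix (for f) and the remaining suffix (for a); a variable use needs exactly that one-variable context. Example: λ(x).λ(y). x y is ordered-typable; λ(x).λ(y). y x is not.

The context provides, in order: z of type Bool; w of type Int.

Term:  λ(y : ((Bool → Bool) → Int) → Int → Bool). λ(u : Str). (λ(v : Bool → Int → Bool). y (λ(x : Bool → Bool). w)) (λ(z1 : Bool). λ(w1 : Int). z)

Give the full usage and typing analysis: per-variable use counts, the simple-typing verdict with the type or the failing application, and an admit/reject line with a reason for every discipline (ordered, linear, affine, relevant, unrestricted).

counts: z: 1; w: 1; y (λ-bound): 1; u (λ-bound): 0; v (λ-bound): 0; x (λ-bound): 0; z1 (λ-bound): 0; w1 (λ-bound): 0
order of uses: y, w, z
typing: ✓ — (((Bool → Bool) → Int) → Int → Bool) → Str → Int → Bool
ordered: ✗, u, v, x, z1, w1 left unused
linear: ✗, u, v, x, z1, w1 left unused
affine: ✓, no duplicate uses among z, w, y, u, v, x, z1, w1
relevant: ✗, u, v, x, z1, w1 left unused
unrestricted: ✓, typability at (((Bool → Bool) → Int) → Int → Bool) → Str → Int → Bool is all that's needed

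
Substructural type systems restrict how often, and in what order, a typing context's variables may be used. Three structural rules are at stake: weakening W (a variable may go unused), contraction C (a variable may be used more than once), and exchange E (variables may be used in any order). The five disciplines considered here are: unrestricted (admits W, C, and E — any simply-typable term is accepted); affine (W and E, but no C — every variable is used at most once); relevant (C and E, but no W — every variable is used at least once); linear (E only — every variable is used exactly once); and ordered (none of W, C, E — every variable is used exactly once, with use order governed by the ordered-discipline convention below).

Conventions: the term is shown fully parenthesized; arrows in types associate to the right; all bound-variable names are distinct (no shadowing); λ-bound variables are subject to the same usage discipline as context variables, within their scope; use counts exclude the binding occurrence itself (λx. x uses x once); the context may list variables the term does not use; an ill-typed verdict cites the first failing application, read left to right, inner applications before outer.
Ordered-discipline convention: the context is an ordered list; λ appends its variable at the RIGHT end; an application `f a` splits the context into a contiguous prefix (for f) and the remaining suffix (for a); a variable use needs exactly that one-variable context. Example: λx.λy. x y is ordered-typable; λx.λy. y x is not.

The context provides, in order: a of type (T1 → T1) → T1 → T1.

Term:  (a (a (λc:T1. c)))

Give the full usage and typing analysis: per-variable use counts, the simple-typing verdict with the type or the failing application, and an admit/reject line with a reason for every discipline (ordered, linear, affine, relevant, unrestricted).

counts: a: 2×, c [bound]: 1×
use order (left to right): a, a, c
typing: well-typed — term : T1 → T1
ordered ✗ (uses contraction: a ×2)
linear ✗ (uses contraction: a ×2)
affine ✗ (uses contraction: a ×2)
relevant ✓ (none of a, c goes unused)
unrestricted ✓ (simply typable at T1 → T1; W, C, E all held)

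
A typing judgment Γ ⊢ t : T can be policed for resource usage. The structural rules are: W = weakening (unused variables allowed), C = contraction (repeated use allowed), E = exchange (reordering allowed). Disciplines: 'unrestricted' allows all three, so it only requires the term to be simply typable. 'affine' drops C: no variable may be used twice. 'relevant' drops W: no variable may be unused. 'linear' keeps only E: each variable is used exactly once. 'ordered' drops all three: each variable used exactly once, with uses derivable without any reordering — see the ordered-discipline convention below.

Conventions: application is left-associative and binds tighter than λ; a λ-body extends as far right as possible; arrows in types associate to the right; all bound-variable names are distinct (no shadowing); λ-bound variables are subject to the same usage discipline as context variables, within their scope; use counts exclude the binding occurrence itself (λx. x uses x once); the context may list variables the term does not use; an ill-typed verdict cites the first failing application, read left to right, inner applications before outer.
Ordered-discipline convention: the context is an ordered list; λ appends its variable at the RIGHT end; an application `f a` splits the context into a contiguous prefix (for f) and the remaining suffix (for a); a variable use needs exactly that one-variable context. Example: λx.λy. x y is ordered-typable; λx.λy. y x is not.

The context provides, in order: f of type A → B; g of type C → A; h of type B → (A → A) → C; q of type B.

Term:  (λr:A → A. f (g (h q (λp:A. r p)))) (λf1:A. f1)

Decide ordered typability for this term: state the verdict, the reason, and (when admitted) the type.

yes — single-use (f, g, h, q, r, p, f1), ordered derivation ok; term : B
use counts: f: 1×, g: 1×, h: 1×, q: 1×, r [bound]: 1×, p [bound]: 1×, f1 [bound]: 1×
use order (left to right): f, g, h, q, r, p, f1
typing: ✓ — B
per-discipline verdicts: ordered ✓; linear ✓; affine ✓; relevant ✓; unrestricted ✓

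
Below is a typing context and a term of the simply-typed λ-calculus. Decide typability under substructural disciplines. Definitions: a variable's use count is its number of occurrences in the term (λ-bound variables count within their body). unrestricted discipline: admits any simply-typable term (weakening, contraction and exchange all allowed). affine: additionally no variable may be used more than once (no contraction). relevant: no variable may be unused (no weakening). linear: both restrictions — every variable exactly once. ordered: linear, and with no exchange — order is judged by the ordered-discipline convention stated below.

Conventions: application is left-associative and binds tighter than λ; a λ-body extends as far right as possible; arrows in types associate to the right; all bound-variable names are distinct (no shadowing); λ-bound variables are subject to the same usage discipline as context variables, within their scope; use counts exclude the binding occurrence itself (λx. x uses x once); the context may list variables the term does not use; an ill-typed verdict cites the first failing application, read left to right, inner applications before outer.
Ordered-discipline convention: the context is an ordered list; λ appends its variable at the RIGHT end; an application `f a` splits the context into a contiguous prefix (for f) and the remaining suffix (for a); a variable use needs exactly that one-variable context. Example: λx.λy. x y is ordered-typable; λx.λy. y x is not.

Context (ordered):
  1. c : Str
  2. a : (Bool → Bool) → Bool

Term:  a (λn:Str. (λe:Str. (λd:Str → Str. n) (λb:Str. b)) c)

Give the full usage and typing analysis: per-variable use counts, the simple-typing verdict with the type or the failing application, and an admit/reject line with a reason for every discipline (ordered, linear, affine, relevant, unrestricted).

counts: c=1; a=1; n (λ-bound)=1; e (λ-bound)=0; d (λ-bound)=0; b (λ-bound)=1
left-to-right use order: a, n, b, c
typing: ill-typed: an argument Str → Str mismatches the expected Bool → Bool
ordered ✗ (the type mismatch rejects it)
linear ✗ (not simply typable)
affine ✗ (fails simple typing)
relevant ✗ (a type mismatch blocks all five)
unrestricted ✗ (the type mismatch rejects it)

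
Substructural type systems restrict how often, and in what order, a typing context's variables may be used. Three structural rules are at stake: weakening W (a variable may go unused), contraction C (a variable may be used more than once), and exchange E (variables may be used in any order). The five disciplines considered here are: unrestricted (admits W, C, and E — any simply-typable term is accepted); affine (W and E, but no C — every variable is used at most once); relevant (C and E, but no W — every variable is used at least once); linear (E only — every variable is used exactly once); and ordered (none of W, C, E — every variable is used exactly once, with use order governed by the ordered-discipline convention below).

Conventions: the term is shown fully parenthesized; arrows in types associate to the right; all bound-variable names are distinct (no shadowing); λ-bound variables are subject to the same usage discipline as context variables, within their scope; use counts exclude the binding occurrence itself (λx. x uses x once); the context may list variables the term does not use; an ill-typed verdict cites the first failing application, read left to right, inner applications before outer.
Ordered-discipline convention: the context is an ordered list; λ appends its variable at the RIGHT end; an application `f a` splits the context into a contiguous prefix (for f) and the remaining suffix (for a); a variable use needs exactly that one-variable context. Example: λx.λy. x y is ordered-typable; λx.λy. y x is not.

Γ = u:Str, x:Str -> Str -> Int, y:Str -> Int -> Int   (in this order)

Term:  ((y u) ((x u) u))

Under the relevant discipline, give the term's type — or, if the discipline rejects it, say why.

term : Int
usage: u: 3, x: 1, y: 1
use order (left to right): y, u, x, u, u
typing: well-typed at Int
per-discipline verdicts: ordered ✗, linear ✗, affine ✗, relevant ✓, unrestricted ✓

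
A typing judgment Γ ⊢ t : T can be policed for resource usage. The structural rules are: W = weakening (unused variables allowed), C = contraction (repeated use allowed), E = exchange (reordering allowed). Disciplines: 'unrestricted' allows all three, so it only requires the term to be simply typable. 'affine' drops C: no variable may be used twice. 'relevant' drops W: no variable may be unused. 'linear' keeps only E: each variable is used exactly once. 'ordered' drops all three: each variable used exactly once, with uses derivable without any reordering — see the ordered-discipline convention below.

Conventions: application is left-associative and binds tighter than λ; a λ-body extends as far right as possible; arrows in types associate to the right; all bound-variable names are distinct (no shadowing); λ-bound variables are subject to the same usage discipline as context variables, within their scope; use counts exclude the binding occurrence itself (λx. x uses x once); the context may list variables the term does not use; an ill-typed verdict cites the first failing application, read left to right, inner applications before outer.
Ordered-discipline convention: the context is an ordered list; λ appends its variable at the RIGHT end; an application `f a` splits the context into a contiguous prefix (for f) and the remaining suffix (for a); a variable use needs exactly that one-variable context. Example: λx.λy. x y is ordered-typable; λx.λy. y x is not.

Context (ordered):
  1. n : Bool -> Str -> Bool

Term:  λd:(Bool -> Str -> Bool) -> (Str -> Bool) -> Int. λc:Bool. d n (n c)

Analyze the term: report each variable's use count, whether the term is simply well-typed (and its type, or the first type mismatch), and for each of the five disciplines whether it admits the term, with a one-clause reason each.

variable uses: n: 2; d [bound]: 1; c [bound]: 1
order of uses: d, n, n, c
typing: the term checks, with type ((Bool -> Str -> Bool) -> (Str -> Bool) -> Int) -> Bool -> Int
ordered: ✗ — uses contraction: n ×2
linear: ✗ — uses contraction: n ×2
affine: ✗ — uses contraction: n ×2
relevant: ✓ — every one of n, d, c appears
unrestricted: ✓ — type-checks (((Bool -> Str -> Bool) -> (Str -> Bool) -> Int) -> Bool -> Int) and nothing is barred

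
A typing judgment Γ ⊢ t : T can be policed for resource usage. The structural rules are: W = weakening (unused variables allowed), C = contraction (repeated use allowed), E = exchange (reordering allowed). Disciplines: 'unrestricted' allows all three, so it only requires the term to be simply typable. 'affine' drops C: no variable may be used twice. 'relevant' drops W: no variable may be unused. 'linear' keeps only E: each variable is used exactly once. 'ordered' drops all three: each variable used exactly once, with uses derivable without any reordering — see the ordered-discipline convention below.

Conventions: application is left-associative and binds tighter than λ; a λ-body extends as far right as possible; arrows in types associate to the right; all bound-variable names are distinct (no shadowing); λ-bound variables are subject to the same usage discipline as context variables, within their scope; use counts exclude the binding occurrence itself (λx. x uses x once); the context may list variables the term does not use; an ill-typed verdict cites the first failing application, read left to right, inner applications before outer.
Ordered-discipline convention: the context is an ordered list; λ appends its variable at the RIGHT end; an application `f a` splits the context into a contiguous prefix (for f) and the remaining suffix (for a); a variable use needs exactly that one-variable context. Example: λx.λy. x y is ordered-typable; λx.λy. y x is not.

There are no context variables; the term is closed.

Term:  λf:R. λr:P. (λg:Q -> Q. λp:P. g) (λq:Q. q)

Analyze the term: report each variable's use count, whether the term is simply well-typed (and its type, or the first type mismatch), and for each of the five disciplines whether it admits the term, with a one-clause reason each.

variable uses: f (λ-bound)=0; r (λ-bound)=0; g (λ-bound)=1; p (λ-bound)=0; q (λ-bound)=1
uses in reading order: g, q
typing: ✓ — R -> P -> P -> Q -> Q
ordered ✗ (needs weakening: f, r, p unused)
linear ✗ (needs weakening: f, r, p unused)
affine ✓ (none of f, r, g, p, q used more than once)
relevant ✗ (needs weakening: f, r, p unused)
unrestricted ✓ (typability at R -> P -> P -> Q -> Q is all that's needed)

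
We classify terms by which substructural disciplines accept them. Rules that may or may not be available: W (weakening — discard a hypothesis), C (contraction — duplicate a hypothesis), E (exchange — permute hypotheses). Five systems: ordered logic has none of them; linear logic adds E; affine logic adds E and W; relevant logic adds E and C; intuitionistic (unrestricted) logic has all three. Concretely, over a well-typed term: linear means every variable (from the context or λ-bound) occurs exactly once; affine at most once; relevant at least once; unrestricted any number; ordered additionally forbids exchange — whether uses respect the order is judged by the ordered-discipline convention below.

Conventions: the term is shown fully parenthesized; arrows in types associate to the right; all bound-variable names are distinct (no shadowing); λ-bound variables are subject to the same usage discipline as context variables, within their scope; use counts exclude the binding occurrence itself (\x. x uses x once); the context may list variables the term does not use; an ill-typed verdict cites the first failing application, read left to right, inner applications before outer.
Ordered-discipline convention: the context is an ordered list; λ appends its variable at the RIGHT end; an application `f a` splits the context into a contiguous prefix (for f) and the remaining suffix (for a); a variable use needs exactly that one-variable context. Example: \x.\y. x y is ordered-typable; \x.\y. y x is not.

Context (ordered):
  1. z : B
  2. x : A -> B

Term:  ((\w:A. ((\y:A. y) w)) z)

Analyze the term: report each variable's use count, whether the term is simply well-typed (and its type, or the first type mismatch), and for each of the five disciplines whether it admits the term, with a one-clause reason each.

usage: z=1; x=0; w [bound]=1; y [bound]=1
use order (left to right): y, w, z
typing: ill-typed: an application expects A but receives B
ordered: ✗, fails simple typing
linear: ✗, a type mismatch blocks all five
affine: ✗, the type mismatch rejects it
relevant: ✗, not simply typable
unrestricted: ✗, fails simple typing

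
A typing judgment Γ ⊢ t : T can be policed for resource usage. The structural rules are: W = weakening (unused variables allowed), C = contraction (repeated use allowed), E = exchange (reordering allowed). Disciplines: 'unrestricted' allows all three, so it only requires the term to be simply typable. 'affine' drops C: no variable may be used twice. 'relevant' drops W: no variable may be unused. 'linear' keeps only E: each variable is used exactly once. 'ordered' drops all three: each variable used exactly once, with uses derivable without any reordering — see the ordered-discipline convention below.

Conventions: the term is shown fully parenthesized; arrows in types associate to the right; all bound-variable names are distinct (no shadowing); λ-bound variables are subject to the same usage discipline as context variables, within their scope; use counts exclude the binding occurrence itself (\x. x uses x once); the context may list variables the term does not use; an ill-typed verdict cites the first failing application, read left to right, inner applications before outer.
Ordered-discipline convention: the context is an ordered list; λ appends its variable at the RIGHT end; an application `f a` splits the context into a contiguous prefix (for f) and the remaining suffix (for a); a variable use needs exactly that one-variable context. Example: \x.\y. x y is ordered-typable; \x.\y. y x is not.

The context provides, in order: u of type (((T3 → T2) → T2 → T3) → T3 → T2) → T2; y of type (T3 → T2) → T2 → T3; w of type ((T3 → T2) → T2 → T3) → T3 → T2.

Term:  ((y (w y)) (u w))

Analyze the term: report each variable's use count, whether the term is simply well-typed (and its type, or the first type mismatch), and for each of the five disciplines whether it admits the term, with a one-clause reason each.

variable uses: u: 1, y: 2, w: 2
uses in reading order: y, w, y, u, w
typing: well-typed — term : T3
ordered: ✗ — y ×2, w ×2 used more than once (contraction)
linear: ✗ — y ×2, w ×2 used more than once (contraction)
affine: ✗ — y ×2, w ×2 used more than once (contraction)
relevant: ✓ — every one of u, y, w appears
unrestricted: ✓ — typability at T3 is all that's needed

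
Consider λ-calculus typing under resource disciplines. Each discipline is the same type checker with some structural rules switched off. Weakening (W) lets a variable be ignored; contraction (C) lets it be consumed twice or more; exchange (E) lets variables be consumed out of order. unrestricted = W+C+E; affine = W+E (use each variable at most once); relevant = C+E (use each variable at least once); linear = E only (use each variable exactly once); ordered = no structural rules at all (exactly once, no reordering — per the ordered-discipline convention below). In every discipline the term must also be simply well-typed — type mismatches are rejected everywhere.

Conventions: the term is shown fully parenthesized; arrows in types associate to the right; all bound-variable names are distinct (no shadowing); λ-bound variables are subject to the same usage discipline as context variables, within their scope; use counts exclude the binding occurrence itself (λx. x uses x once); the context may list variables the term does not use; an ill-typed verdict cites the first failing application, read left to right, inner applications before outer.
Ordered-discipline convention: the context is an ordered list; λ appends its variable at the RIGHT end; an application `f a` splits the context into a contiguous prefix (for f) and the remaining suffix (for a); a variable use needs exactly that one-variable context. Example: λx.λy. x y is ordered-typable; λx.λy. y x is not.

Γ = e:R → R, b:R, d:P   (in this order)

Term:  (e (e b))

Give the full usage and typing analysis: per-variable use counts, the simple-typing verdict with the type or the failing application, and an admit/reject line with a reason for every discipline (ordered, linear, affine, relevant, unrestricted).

usage: e ×2, b ×1, d ×0
use order (left to right): e, e, b
typing: well-typed — term : R
ordered ✗ (e ×2 used more than once (contraction); d never used (weakening))
linear ✗ (e ×2 used more than once (contraction); d never used (weakening))
affine ✗ (e ×2 used more than once (contraction))
relevant ✗ (d never used (weakening))
unrestricted ✓ (typability at R is all that's needed)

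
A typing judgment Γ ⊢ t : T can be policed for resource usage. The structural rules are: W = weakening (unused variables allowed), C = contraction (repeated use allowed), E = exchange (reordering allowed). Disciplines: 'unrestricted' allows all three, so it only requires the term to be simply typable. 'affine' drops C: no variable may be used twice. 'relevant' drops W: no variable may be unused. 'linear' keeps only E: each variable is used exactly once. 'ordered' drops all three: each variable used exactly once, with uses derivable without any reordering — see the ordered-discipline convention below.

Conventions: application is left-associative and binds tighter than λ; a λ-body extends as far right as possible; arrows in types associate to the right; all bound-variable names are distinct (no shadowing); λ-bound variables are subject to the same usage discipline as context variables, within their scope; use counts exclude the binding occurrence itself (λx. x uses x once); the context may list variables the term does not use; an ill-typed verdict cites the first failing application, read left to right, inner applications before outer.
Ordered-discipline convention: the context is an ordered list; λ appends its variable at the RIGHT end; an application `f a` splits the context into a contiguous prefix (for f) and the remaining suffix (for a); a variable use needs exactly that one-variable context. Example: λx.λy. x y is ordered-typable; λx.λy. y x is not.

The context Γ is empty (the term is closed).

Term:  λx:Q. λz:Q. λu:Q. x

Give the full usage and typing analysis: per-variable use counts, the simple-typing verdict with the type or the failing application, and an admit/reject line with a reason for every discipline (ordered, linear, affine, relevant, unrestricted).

use counts: x (bound)=1, z (bound)=0, u (bound)=0
left-to-right use order: x
typing: well-typed at Q -> Q -> Q -> Q
ordered: ✗, z, u left unused
linear: ✗, z, u left unused
affine: ✓, at most one use each (x, z, u)
relevant: ✗, z, u left unused
unrestricted: ✓, well-typed at Q -> Q -> Q -> Q; no restrictions here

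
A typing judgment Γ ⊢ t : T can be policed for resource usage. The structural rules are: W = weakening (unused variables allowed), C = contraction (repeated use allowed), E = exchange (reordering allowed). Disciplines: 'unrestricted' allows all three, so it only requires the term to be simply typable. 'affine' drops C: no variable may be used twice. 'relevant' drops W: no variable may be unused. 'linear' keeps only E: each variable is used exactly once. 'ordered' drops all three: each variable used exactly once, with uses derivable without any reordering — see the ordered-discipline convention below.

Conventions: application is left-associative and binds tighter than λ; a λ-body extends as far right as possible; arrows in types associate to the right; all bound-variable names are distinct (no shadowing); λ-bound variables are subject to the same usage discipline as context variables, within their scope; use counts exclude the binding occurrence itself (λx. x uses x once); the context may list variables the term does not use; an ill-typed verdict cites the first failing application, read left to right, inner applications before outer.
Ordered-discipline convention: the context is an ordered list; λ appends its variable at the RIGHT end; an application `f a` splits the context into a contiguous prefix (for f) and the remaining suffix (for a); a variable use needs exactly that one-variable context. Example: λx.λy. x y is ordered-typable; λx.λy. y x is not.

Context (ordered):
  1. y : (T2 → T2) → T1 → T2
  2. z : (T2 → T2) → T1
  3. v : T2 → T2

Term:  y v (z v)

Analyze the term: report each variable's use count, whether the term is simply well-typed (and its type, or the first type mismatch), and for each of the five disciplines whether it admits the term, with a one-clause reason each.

counts: y ×1, z ×1, v ×2
left-to-right use order: y, v, z, v
typing: well-typed at T2
ordered: ✗ — repeated use of v ×2
linear: ✗ — repeated use of v ×2
affine: ✗ — repeated use of v ×2
relevant: ✓ — at least one use each (y, z, v)
unrestricted: ✓ — well-typed at T2; no restrictions here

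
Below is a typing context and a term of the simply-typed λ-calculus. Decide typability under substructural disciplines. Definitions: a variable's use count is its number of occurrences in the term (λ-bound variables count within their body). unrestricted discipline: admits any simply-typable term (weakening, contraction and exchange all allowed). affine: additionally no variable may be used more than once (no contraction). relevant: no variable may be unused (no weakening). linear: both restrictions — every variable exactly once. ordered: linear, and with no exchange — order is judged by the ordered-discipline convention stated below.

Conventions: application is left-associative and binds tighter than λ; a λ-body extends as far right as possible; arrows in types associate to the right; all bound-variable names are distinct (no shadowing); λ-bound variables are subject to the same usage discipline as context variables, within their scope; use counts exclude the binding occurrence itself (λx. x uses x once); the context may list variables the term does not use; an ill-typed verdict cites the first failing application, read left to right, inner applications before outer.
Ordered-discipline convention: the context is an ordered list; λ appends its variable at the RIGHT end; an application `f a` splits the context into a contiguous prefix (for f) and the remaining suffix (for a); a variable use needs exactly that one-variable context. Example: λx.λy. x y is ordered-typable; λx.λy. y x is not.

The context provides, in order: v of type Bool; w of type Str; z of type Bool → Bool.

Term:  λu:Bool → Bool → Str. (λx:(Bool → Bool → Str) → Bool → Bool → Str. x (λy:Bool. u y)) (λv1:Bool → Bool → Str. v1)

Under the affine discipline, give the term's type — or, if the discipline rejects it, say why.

term : (Bool → Bool → Str) → Bool → Bool → Str
use counts: v ×0; w ×0; z ×0; u [bound] ×1; x [bound] ×1; y [bound] ×1; v1 [bound] ×1
order of uses: x, u, y, v1
typing: well-typed — term : (Bool → Bool → Str) → Bool → Bool → Str
summary: ordered ✗ · linear ✗ · affine ✓ · relevant ✗ · unrestricted ✓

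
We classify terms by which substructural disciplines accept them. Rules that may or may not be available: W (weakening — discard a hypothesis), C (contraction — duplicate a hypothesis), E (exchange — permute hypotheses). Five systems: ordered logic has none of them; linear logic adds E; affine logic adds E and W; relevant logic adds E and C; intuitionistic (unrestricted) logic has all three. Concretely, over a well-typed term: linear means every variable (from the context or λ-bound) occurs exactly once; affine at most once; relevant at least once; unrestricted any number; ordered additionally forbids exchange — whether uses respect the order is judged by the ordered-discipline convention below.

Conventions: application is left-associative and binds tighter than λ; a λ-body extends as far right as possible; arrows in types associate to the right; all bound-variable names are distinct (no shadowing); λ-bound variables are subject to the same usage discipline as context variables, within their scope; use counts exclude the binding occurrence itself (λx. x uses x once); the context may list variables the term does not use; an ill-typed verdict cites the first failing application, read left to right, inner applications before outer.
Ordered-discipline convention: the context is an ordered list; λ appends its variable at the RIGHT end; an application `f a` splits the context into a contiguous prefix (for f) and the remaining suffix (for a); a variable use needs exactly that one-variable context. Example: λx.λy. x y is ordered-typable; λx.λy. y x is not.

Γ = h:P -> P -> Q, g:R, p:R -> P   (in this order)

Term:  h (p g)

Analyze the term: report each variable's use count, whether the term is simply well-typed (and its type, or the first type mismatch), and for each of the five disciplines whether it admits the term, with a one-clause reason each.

variable uses: h ×1; g ×1; p ×1
uses in reading order: h, p, g
typing: ✓ — P -> Q
ordered: ✗ — no contiguous prefix/suffix split fits h, p, g
linear: ✓ — each of h, g, p used exactly once
affine: ✓ — no duplicate uses among h, g, p
relevant: ✓ — h, g, p: all used, weakening unneeded
unrestricted: ✓ — well-typed at P -> Q; no restrictions here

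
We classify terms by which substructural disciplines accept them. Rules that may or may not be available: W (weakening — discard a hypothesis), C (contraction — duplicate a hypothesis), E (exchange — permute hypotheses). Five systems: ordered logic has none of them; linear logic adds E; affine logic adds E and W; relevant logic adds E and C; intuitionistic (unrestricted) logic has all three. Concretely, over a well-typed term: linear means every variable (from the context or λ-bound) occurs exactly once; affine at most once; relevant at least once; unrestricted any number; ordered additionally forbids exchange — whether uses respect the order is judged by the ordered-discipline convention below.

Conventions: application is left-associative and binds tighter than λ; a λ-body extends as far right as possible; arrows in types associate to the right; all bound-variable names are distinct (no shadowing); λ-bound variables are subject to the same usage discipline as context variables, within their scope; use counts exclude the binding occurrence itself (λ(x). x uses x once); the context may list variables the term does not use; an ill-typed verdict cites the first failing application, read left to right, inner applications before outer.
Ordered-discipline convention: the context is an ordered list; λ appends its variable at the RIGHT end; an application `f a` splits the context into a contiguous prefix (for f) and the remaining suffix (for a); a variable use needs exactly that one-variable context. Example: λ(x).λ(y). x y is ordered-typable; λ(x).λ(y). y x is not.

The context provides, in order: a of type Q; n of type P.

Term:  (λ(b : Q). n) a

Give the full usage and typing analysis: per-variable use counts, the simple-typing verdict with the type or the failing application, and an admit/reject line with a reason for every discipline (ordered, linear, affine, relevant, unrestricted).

variable uses: a ×1; n ×1; b (λ-bound) ×0
order of uses: n, a
typing: well-typed at P
ordered: ✗ — unused: b — weakening required
linear: ✗ — unused: b — weakening required
affine: ✓ — a, n, b: no repeats, contraction unneeded
relevant: ✗ — unused: b — weakening required
unrestricted: ✓ — simply typable at P; W, C, E all held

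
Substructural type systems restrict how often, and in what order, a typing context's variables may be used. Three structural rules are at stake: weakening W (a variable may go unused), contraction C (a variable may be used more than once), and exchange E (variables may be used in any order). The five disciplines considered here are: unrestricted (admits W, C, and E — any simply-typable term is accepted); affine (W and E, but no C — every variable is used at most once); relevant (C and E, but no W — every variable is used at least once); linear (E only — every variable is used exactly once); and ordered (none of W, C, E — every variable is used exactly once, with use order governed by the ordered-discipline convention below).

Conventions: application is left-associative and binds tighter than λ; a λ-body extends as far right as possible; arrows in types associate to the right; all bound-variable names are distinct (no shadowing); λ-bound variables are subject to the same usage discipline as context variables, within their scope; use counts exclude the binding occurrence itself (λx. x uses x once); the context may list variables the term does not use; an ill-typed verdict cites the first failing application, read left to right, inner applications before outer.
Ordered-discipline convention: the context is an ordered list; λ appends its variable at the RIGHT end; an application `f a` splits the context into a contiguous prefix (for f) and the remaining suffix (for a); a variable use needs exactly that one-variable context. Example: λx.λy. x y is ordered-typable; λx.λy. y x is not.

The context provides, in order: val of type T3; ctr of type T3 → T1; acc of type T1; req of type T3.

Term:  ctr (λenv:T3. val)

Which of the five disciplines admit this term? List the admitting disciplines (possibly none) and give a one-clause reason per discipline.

admitting disciplines: none
counts: val: 1, ctr: 1, acc: 0, req: 0, env (bound): 0
use order (left to right): ctr, val
typing: ill-typed: an argument T3 → T3 mismatches the expected T3
ordered: ✗ — the type mismatch rejects it
linear: ✗ — not simply typable
affine: ✗ — fails simple typing
relevant: ✗ — a type mismatch blocks all five
unrestricted: ✗ — the type mismatch rejects it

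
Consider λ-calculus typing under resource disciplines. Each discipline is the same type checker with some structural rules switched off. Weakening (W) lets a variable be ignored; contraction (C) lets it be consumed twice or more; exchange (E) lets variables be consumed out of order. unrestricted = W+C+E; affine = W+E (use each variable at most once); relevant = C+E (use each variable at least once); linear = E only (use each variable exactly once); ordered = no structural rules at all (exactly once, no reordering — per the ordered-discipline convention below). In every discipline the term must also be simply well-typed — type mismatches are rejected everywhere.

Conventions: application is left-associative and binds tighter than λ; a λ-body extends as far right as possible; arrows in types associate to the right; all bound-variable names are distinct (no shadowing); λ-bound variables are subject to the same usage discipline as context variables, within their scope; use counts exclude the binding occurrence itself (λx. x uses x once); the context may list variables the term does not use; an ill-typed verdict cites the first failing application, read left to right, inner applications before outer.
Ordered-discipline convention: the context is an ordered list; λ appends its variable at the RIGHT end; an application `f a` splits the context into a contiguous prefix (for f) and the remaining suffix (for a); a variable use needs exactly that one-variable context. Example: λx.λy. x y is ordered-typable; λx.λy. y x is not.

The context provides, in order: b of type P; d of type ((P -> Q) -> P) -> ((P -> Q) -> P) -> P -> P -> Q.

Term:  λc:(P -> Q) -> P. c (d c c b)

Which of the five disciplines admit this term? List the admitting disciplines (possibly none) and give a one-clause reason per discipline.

admitted in: relevant, unrestricted
counts: b=1, d=1, c [bound]=3
left-to-right use order: c, d, c, c, b
typing: well-typed at ((P -> Q) -> P) -> P
ordered ✗ (uses contraction: c ×3)
linear ✗ (uses contraction: c ×3)
affine ✗ (uses contraction: c ×3)
relevant ✓ (at least one use each (b, d, c))
unrestricted ✓ (well-typed at ((P -> Q) -> P) -> P; no restrictions here)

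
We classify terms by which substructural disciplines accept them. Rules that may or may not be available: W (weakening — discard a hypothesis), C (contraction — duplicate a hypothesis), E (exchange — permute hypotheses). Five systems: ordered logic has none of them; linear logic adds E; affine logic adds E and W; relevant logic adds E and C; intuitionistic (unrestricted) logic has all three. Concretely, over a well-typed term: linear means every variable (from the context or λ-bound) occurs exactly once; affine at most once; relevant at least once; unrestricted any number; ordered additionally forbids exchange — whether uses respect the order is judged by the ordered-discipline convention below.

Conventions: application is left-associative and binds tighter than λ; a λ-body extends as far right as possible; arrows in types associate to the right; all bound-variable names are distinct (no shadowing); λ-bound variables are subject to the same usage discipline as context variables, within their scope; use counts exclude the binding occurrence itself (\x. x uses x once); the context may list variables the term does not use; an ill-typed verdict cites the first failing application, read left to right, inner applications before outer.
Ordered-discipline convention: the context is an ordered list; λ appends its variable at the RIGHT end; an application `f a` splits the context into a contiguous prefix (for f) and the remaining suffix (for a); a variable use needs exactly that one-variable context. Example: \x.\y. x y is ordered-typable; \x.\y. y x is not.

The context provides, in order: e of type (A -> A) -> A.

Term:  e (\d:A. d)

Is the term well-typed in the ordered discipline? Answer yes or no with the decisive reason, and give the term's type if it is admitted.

yes — one use each (e, d); ordered split holds; term : A
variable uses: e ×1; d [bound] ×1
order of uses: e, d
typing: well-typed at A
summary: ordered ✓, linear ✓, affine ✓, relevant ✓, unrestricted ✓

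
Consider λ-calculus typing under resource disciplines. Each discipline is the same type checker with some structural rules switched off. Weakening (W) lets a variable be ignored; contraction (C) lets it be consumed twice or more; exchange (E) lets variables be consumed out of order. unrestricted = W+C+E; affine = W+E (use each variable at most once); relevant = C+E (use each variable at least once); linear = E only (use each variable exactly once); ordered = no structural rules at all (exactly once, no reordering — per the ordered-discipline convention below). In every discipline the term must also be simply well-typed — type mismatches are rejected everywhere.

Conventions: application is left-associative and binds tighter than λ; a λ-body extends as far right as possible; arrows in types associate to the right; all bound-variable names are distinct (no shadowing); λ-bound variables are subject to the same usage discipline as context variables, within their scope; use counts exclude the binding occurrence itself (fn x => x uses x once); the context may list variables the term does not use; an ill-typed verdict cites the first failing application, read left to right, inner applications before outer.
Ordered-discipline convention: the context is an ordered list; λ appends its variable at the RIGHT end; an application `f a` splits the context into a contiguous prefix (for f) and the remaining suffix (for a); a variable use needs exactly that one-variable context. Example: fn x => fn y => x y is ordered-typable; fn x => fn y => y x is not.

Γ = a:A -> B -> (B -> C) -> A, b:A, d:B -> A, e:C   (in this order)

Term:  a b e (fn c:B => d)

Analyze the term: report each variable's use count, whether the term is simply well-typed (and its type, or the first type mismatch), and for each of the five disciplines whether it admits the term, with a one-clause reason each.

counts: a: 1, b: 1, d: 1, e: 1, c (bound): 0
left-to-right use order: a, b, e, d
typing: ill-typed: an application expects B but receives C
ordered: ✗ — a type mismatch blocks all five
linear: ✗ — the type mismatch rejects it
affine: ✗ — not simply typable
relevant: ✗ — fails simple typing
unrestricted: ✗ — a type mismatch blocks all five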